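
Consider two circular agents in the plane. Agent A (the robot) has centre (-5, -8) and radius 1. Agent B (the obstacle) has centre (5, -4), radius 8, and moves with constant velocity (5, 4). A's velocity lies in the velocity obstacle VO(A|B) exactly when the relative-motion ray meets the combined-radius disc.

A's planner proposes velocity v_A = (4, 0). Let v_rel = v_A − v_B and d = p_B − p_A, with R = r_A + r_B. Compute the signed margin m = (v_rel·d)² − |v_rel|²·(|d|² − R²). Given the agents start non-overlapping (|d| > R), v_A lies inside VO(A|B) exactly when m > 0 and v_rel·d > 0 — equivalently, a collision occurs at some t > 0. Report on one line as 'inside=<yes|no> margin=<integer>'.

d = (10, 4),  |d|² = 116;  R = 1+8 = 9,  c = 116−9² = 35
v_rel = (-1, -4),  |v_rel|² = 17;  v_rel·d = (-1)·(10) + (-4)·(4) = -26
17·t² + 52·t + 35 = 0  ⇒  m = (-26)² − 17·35 = 81
m = 81 > 0,  v_rel·d = -26 < 0  ⇒  outside

inside=no margin=81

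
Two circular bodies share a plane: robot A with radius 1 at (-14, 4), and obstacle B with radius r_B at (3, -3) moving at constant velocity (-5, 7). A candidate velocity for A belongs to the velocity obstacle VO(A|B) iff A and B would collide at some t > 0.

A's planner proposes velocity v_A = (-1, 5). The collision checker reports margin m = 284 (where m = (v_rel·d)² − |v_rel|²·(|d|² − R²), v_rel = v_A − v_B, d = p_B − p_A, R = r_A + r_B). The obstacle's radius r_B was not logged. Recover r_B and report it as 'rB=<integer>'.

m = 284
d = (17, -7);  v_rel = (4, -2),  |v_rel|² = 20
v_rel×d = (4)·(-7) − (-2)·(17) = 6
since m = R²·20 − 6²:  R² = (36 + 284) / 20 = 16
R = √16 = 4  ⇒  r_B = 4 − 1 = 3

rB=3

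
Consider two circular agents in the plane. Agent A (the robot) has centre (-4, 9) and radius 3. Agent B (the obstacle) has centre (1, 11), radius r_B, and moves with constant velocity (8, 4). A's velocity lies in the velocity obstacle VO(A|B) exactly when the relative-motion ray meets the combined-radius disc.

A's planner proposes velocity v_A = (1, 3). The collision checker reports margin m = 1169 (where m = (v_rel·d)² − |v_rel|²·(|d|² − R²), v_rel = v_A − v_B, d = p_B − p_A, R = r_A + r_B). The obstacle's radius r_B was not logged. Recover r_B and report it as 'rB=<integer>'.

m = 1169
d = (5, 2);  v_rel = (-7, -1),  |v_rel|² = 50
v_rel×d = (-7)·(2) − (-1)·(5) = -9
since m = R²·50 − (-9)²:  R² = (81 + 1169) / 50 = 25
R = √25 = 5  ⇒  r_B = 5 − 3 = 2

rB=2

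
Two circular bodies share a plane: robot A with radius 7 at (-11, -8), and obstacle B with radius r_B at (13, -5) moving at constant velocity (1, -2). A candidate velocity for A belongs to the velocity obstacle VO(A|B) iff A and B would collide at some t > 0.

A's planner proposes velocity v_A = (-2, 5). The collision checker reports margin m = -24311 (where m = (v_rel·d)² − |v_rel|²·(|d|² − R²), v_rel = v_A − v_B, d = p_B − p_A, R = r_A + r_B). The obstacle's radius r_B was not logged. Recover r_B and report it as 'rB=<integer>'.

m = -24311
d = (24, 3);  v_rel = (-3, 7),  |v_rel|² = 58
v_rel×d = (-3)·(3) − (7)·(24) = -177
since m = R²·58 − (-177)²:  R² = (31329 + -24311) / 58 = 121
R = √121 = 11  ⇒  r_B = 11 − 7 = 4

rB=4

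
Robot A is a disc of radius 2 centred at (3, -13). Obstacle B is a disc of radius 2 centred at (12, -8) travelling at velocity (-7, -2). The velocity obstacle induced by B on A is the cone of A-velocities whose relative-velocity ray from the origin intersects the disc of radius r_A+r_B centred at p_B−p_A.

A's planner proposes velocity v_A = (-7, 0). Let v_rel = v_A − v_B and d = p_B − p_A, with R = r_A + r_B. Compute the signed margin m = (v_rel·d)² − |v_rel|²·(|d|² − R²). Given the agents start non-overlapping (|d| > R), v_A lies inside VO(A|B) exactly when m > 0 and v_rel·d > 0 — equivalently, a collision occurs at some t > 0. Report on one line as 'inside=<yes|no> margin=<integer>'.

d = (9, 5),  |d|² = 106;  R = 2+2 = 4,  c = 106−4² = 90
v_rel = (0, 2),  |v_rel|² = 4;  v_rel·d = (0)·(9) + (2)·(5) = 10
4·t² − 20·t + 90 = 0  ⇒  m = 10² − 4·90 = -260
m = -260 < 0,  v_rel·d = 10 > 0  ⇒  outside

inside=no margin=-260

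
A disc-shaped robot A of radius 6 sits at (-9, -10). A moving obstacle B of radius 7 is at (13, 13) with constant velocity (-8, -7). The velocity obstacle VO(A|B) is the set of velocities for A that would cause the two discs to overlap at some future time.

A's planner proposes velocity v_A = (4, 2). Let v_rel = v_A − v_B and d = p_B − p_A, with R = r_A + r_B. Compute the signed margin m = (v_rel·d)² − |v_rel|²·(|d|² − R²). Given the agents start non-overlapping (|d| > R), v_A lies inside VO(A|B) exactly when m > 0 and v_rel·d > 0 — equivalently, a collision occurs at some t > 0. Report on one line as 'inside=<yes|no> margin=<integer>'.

d = (22, 23),  |d|² = 1013;  R = 6+7 = 13,  c = 1013−13² = 844
v_rel = (12, 9),  |v_rel|² = 225;  v_rel·d = (12)·(22) + (9)·(23) = 471
225·t² − 942·t + 844 = 0  ⇒  m = 471² − 225·844 = 31941
m = 31941 > 0,  v_rel·d = 471 > 0  ⇒  inside

inside=yes margin=31941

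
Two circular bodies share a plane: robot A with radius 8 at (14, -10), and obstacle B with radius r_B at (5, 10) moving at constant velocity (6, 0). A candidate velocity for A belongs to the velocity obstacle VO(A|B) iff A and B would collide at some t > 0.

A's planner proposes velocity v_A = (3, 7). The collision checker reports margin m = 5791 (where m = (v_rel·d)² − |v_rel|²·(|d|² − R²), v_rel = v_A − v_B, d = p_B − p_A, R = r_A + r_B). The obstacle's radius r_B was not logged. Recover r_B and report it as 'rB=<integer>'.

m = 5791
d = (-9, 20);  v_rel = (-3, 7),  |v_rel|² = 58
v_rel×d = (-3)·(20) − (7)·(-9) = 3
since m = R²·58 − 3²:  R² = (9 + 5791) / 58 = 100
R = √100 = 10  ⇒  r_B = 10 − 8 = 2

rB=2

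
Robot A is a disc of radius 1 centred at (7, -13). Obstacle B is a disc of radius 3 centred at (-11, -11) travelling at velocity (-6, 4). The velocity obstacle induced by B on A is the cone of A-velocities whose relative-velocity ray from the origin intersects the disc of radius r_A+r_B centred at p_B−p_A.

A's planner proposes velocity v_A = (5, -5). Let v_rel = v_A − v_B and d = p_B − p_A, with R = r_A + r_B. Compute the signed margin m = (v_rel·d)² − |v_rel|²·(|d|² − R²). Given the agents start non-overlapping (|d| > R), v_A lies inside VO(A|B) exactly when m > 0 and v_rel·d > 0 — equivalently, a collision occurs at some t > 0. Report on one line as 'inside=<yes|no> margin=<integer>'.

d = (-18, 2),  |d|² = 328;  R = 1+3 = 4,  c = 328−4² = 312
v_rel = (11, -9),  |v_rel|² = 202;  v_rel·d = (11)·(-18) + (-9)·(2) = -216
202·t² + 432·t + 312 = 0  ⇒  m = (-216)² − 202·312 = -16368
m = -16368 < 0,  v_rel·d = -216 < 0  ⇒  outside

inside=no margin=-16368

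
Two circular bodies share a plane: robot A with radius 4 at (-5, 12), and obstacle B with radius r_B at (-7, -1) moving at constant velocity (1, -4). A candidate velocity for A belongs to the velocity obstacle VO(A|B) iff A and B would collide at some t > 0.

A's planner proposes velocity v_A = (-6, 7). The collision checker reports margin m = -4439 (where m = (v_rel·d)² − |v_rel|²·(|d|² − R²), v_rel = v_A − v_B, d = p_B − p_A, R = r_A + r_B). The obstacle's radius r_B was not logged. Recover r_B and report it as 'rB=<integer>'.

m = -4439
d = (-2, -13);  v_rel = (-7, 11),  |v_rel|² = 170
v_rel×d = (-7)·(-13) − (11)·(-2) = 113
since m = R²·170 − 113²:  R² = (12769 + -4439) / 170 = 49
R = √49 = 7  ⇒  r_B = 7 − 4 = 3

rB=3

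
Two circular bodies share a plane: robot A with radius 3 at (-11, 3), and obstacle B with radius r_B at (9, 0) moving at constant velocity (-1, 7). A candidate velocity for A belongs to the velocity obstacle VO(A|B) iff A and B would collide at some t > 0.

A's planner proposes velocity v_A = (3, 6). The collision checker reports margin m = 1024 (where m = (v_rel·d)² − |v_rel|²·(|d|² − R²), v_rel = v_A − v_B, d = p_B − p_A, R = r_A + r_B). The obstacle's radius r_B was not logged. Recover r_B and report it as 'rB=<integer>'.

m = 1024
d = (20, -3);  v_rel = (4, -1),  |v_rel|² = 17
v_rel×d = (4)·(-3) − (-1)·(20) = 8
since m = R²·17 − 8²:  R² = (64 + 1024) / 17 = 64
R = √64 = 8  ⇒  r_B = 8 − 3 = 5

rB=5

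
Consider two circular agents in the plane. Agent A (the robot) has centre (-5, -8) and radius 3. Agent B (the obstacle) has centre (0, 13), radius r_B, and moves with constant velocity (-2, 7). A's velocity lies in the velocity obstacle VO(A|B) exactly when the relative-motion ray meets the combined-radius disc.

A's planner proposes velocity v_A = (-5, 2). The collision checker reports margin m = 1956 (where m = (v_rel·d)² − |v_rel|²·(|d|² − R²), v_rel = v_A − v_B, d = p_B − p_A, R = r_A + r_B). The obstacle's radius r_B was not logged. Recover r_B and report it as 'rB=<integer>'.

m = 1956
d = (5, 21);  v_rel = (-3, -5),  |v_rel|² = 34
v_rel×d = (-3)·(21) − (-5)·(5) = -38
since m = R²·34 − (-38)²:  R² = (1444 + 1956) / 34 = 100
R = √100 = 10  ⇒  r_B = 10 − 3 = 7

rB=7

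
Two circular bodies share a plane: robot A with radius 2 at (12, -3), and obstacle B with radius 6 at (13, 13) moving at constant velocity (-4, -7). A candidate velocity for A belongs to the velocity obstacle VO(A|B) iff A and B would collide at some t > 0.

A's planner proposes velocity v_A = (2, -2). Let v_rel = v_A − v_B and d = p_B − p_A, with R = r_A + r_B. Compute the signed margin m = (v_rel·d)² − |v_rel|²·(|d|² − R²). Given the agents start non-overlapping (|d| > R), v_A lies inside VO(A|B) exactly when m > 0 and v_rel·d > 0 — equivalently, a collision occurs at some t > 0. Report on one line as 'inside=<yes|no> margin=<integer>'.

d = (1, 16),  |d|² = 257;  R = 2+6 = 8,  c = 257−8² = 193
v_rel = (6, 5),  |v_rel|² = 61;  v_rel·d = (6)·(1) + (5)·(16) = 86
61·t² − 172·t + 193 = 0  ⇒  m = 86² − 61·193 = -4377
m = -4377 < 0,  v_rel·d = 86 > 0  ⇒  outside

inside=no margin=-4377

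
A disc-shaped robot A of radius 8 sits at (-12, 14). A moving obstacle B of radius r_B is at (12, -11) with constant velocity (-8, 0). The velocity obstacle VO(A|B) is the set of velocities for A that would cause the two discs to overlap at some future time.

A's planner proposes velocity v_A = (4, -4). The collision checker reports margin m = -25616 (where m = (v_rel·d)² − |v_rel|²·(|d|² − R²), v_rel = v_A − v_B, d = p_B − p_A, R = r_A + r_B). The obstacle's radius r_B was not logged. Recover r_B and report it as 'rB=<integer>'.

m = -25616
d = (24, -25);  v_rel = (12, -4),  |v_rel|² = 160
v_rel×d = (12)·(-25) − (-4)·(24) = -204
since m = R²·160 − (-204)²:  R² = (41616 + -25616) / 160 = 100
R = √100 = 10  ⇒  r_B = 10 − 8 = 2

rB=2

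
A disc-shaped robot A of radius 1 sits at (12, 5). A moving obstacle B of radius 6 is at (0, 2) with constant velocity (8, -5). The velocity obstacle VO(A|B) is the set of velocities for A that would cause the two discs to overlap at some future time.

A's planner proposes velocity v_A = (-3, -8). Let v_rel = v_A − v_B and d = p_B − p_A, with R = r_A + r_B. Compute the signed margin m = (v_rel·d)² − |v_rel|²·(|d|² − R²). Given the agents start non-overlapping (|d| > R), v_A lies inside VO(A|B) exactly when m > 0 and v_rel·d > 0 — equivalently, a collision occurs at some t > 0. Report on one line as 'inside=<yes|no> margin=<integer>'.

d = (-12, -3),  |d|² = 153;  R = 1+6 = 7,  c = 153−7² = 104
v_rel = (-11, -3),  |v_rel|² = 130;  v_rel·d = (-11)·(-12) + (-3)·(-3) = 141
130·t² − 282·t + 104 = 0  ⇒  m = 141² − 130·104 = 6361
m = 6361 > 0,  v_rel·d = 141 > 0  ⇒  inside

inside=yes margin=6361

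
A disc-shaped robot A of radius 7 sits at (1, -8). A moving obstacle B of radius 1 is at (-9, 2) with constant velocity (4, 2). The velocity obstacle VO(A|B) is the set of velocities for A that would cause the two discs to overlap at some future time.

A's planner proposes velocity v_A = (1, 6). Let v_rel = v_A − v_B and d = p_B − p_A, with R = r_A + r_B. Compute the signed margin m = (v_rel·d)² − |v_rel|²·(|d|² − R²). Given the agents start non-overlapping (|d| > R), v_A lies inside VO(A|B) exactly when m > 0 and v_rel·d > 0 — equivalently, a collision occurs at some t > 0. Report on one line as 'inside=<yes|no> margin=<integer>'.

d = (-10, 10),  |d|² = 200;  R = 7+1 = 8,  c = 200−8² = 136
v_rel = (-3, 4),  |v_rel|² = 25;  v_rel·d = (-3)·(-10) + (4)·(10) = 70
25·t² − 140·t + 136 = 0  ⇒  m = 70² − 25·136 = 1500
m = 1500 > 0,  v_rel·d = 70 > 0  ⇒  inside

inside=yes margin=1500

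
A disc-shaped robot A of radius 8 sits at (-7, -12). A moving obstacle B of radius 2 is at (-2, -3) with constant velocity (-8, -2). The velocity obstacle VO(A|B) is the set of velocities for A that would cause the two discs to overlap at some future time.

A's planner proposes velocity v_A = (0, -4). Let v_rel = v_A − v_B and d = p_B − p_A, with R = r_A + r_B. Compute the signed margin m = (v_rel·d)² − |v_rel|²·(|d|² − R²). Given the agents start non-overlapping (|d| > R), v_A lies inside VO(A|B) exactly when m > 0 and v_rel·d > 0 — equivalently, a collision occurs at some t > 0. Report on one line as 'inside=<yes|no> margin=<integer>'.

d = (5, 9),  |d|² = 106;  R = 8+2 = 10,  c = 106−10² = 6
v_rel = (8, -2),  |v_rel|² = 68;  v_rel·d = (8)·(5) + (-2)·(9) = 22
68·t² − 44·t + 6 = 0  ⇒  m = 22² − 68·6 = 76
m = 76 > 0,  v_rel·d = 22 > 0  ⇒  inside

inside=yes margin=76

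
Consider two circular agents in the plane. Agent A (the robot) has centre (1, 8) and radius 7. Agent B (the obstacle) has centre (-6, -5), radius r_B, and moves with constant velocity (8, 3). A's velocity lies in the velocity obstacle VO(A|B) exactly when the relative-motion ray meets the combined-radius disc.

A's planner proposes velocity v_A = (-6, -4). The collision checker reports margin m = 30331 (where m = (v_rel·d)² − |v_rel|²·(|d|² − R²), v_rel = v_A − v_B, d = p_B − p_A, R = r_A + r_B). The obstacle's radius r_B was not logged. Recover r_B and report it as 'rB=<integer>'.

m = 30331
d = (-7, -13);  v_rel = (-14, -7),  |v_rel|² = 245
v_rel×d = (-14)·(-13) − (-7)·(-7) = 133
since m = R²·245 − 133²:  R² = (17689 + 30331) / 245 = 196
R = √196 = 14  ⇒  r_B = 14 − 7 = 7

rB=7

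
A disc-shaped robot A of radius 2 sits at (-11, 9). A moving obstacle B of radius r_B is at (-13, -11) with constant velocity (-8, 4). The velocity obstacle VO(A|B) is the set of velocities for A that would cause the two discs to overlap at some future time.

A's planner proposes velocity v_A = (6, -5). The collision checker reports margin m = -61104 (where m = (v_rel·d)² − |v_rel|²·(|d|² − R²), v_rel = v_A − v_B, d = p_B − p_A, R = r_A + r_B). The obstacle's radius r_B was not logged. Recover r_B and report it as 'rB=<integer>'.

m = -61104
d = (-2, -20);  v_rel = (14, -9),  |v_rel|² = 277
v_rel×d = (14)·(-20) − (-9)·(-2) = -298
since m = R²·277 − (-298)²:  R² = (88804 + -61104) / 277 = 100
R = √100 = 10  ⇒  r_B = 10 − 2 = 8

rB=8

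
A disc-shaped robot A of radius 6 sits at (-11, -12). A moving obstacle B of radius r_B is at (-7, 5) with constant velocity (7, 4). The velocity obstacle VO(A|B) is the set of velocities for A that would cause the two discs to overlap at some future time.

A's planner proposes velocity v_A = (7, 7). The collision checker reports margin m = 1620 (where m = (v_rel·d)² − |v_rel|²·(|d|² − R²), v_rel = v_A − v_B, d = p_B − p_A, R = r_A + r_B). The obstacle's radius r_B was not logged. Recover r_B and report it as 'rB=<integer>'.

m = 1620
d = (4, 17);  v_rel = (0, 3),  |v_rel|² = 9
v_rel×d = (0)·(17) − (3)·(4) = -12
since m = R²·9 − (-12)²:  R² = (144 + 1620) / 9 = 196
R = √196 = 14  ⇒  r_B = 14 − 6 = 8

rB=8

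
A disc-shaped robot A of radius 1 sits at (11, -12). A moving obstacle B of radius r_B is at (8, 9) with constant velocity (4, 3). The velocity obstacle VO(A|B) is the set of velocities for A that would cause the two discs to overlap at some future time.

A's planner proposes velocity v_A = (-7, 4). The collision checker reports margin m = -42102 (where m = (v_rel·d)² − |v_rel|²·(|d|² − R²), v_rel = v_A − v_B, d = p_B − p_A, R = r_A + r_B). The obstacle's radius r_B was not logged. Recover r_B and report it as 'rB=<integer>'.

m = -42102
d = (-3, 21);  v_rel = (-11, 1),  |v_rel|² = 122
v_rel×d = (-11)·(21) − (1)·(-3) = -228
since m = R²·122 − (-228)²:  R² = (51984 + -42102) / 122 = 81
R = √81 = 9  ⇒  r_B = 9 − 1 = 8

rB=8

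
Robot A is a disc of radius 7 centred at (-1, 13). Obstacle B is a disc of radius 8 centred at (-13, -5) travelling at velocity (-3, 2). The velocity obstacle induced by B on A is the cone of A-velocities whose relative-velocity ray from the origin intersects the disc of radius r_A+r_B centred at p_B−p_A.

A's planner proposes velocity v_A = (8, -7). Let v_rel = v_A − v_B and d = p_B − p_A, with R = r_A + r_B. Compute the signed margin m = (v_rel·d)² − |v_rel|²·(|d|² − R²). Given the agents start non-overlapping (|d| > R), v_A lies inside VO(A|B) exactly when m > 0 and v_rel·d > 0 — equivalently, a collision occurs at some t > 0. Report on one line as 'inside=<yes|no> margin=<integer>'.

d = (-12, -18),  |d|² = 468;  R = 7+8 = 15,  c = 468−15² = 243
v_rel = (11, -9),  |v_rel|² = 202;  v_rel·d = (11)·(-12) + (-9)·(-18) = 30
202·t² − 60·t + 243 = 0  ⇒  m = 30² − 202·243 = -48186
m = -48186 < 0,  v_rel·d = 30 > 0  ⇒  outside

inside=no margin=-48186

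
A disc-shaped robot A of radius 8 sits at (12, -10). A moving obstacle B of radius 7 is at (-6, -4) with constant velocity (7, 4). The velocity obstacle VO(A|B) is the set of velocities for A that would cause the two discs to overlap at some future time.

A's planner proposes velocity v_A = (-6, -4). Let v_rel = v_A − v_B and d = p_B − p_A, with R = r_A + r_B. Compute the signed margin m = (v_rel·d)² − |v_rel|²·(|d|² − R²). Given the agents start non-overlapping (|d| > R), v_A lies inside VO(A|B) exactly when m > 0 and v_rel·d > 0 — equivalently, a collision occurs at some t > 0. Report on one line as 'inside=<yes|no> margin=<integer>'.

d = (-18, 6),  |d|² = 360;  R = 8+7 = 15,  c = 360−15² = 135
v_rel = (-13, -8),  |v_rel|² = 233;  v_rel·d = (-13)·(-18) + (-8)·(6) = 186
233·t² − 372·t + 135 = 0  ⇒  m = 186² − 233·135 = 3141
m = 3141 > 0,  v_rel·d = 186 > 0  ⇒  inside

inside=yes margin=3141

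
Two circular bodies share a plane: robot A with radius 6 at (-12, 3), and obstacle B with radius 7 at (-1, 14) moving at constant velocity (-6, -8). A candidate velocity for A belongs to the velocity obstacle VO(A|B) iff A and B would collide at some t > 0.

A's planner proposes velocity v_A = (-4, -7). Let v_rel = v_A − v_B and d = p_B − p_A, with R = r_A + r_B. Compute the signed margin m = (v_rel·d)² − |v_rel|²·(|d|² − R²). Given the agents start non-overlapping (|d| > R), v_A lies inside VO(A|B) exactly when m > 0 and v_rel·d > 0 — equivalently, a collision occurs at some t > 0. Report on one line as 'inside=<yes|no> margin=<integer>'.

d = (11, 11),  |d|² = 242;  R = 6+7 = 13,  c = 242−13² = 73
v_rel = (2, 1),  |v_rel|² = 5;  v_rel·d = (2)·(11) + (1)·(11) = 33
5·t² − 66·t + 73 = 0  ⇒  m = 33² − 5·73 = 724
m = 724 > 0,  v_rel·d = 33 > 0  ⇒  inside

inside=yes margin=724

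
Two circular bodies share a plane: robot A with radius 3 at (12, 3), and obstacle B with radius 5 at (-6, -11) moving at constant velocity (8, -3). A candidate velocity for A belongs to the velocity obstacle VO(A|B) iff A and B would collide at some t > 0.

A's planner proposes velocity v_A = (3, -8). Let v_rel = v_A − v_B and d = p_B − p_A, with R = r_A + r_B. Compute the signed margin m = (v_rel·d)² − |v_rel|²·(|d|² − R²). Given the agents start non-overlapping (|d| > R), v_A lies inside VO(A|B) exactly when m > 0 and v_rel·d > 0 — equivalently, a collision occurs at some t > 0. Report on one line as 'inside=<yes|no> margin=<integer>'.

d = (-18, -14),  |d|² = 520;  R = 3+5 = 8,  c = 520−8² = 456
v_rel = (-5, -5),  |v_rel|² = 50;  v_rel·d = (-5)·(-18) + (-5)·(-14) = 160
50·t² − 320·t + 456 = 0  ⇒  m = 160² − 50·456 = 2800
m = 2800 > 0,  v_rel·d = 160 > 0  ⇒  inside

inside=yes margin=2800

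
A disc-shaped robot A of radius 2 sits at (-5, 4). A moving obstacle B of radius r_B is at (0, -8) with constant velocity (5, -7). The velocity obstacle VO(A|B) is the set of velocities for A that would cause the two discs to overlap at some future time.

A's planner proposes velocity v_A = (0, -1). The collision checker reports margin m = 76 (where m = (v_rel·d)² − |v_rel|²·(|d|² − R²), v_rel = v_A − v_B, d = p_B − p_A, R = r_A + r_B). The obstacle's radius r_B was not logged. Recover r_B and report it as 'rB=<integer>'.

m = 76
d = (5, -12);  v_rel = (-5, 6),  |v_rel|² = 61
v_rel×d = (-5)·(-12) − (6)·(5) = 30
since m = R²·61 − 30²:  R² = (900 + 76) / 61 = 16
R = √16 = 4  ⇒  r_B = 4 − 2 = 2

rB=2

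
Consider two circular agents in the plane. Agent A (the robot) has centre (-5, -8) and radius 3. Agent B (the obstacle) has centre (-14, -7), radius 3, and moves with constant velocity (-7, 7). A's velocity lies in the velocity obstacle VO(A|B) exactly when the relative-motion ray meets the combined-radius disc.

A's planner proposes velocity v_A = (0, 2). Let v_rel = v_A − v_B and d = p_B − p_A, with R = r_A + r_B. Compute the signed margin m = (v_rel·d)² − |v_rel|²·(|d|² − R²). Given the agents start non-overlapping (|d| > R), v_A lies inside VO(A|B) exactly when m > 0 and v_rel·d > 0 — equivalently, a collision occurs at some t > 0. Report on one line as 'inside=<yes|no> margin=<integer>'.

d = (-9, 1),  |d|² = 82;  R = 3+3 = 6,  c = 82−6² = 46
v_rel = (7, -5),  |v_rel|² = 74;  v_rel·d = (7)·(-9) + (-5)·(1) = -68
74·t² + 136·t + 46 = 0  ⇒  m = (-68)² − 74·46 = 1220
m = 1220 > 0,  v_rel·d = -68 < 0  ⇒  outside

inside=no margin=1220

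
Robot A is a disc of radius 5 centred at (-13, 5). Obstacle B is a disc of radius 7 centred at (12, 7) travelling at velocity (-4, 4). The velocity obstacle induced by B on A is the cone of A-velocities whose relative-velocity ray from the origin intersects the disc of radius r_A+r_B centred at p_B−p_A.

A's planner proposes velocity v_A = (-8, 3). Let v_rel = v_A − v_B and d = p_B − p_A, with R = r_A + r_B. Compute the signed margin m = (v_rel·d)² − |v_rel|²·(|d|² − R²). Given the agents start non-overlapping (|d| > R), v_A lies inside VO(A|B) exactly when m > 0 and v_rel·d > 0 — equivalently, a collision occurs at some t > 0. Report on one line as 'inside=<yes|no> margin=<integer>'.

d = (25, 2),  |d|² = 629;  R = 5+7 = 12,  c = 629−12² = 485
v_rel = (-4, -1),  |v_rel|² = 17;  v_rel·d = (-4)·(25) + (-1)·(2) = -102
17·t² + 204·t + 485 = 0  ⇒  m = (-102)² − 17·485 = 2159
m = 2159 > 0,  v_rel·d = -102 < 0  ⇒  outside

inside=no margin=2159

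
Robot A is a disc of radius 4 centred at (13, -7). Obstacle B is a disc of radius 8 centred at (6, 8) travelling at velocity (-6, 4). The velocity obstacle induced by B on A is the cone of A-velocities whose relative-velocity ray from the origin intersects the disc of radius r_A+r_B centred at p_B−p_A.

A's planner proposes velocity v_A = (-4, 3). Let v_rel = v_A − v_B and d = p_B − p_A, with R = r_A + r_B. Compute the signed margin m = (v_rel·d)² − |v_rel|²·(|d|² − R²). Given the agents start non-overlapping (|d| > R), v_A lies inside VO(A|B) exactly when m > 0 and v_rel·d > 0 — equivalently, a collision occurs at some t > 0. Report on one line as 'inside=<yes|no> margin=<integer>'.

d = (-7, 15),  |d|² = 274;  R = 4+8 = 12,  c = 274−12² = 130
v_rel = (2, -1),  |v_rel|² = 5;  v_rel·d = (2)·(-7) + (-1)·(15) = -29
5·t² + 58·t + 130 = 0  ⇒  m = (-29)² − 5·130 = 191
m = 191 > 0,  v_rel·d = -29 < 0  ⇒  outside

inside=no margin=191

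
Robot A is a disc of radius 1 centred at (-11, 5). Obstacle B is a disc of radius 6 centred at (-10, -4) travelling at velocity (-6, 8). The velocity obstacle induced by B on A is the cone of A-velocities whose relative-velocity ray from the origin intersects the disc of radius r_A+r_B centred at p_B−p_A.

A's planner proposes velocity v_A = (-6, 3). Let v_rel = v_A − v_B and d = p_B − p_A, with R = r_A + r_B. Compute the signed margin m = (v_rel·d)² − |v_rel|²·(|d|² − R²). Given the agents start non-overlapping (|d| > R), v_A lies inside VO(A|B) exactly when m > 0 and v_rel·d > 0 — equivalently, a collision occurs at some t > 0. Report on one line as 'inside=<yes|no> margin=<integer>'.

d = (1, -9),  |d|² = 82;  R = 1+6 = 7,  c = 82−7² = 33
v_rel = (0, -5),  |v_rel|² = 25;  v_rel·d = (0)·(1) + (-5)·(-9) = 45
25·t² − 90·t + 33 = 0  ⇒  m = 45² − 25·33 = 1200
m = 1200 > 0,  v_rel·d = 45 > 0  ⇒  inside

inside=yes margin=1200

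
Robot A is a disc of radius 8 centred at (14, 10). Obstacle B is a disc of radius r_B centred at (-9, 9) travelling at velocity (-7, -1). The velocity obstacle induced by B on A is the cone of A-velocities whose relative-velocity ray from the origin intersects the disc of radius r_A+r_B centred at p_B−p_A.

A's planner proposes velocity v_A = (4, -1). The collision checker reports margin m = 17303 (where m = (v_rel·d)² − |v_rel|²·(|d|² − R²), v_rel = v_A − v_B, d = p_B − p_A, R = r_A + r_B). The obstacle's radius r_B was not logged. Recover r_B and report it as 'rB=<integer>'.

m = 17303
d = (-23, -1);  v_rel = (11, 0),  |v_rel|² = 121
v_rel×d = (11)·(-1) − (0)·(-23) = -11
since m = R²·121 − (-11)²:  R² = (121 + 17303) / 121 = 144
R = √144 = 12  ⇒  r_B = 12 − 8 = 4

rB=4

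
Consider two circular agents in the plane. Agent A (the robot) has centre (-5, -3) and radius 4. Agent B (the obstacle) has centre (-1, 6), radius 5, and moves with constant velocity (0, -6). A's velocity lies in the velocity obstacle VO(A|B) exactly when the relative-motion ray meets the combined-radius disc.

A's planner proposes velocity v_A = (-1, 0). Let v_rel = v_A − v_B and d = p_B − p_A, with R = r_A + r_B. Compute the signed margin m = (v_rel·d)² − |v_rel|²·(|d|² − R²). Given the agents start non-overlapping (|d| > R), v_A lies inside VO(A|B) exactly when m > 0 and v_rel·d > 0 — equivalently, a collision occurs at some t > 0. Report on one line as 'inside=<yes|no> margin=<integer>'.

d = (4, 9),  |d|² = 97;  R = 4+5 = 9,  c = 97−9² = 16
v_rel = (-1, 6),  |v_rel|² = 37;  v_rel·d = (-1)·(4) + (6)·(9) = 50
37·t² − 100·t + 16 = 0  ⇒  m = 50² − 37·16 = 1908
m = 1908 > 0,  v_rel·d = 50 > 0  ⇒  inside

inside=yes margin=1908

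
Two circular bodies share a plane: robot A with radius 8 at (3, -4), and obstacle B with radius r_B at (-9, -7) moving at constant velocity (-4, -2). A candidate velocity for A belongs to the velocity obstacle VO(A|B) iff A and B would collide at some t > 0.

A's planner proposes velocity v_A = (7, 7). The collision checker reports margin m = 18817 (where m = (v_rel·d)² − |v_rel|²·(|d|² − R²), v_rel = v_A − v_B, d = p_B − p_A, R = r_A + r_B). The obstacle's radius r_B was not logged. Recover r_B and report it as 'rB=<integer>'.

m = 18817
d = (-12, -3);  v_rel = (11, 9),  |v_rel|² = 202
v_rel×d = (11)·(-3) − (9)·(-12) = 75
since m = R²·202 − 75²:  R² = (5625 + 18817) / 202 = 121
R = √121 = 11  ⇒  r_B = 11 − 8 = 3

rB=3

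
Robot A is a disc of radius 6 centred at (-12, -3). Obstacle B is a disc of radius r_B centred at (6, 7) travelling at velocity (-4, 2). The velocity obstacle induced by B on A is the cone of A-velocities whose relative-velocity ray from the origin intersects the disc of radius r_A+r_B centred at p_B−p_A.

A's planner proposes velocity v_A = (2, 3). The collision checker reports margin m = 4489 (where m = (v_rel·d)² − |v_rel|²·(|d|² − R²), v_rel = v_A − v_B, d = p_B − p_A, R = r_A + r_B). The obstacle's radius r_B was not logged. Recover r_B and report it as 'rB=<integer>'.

m = 4489
d = (18, 10);  v_rel = (6, 1),  |v_rel|² = 37
v_rel×d = (6)·(10) − (1)·(18) = 42
since m = R²·37 − 42²:  R² = (1764 + 4489) / 37 = 169
R = √169 = 13  ⇒  r_B = 13 − 6 = 7

rB=7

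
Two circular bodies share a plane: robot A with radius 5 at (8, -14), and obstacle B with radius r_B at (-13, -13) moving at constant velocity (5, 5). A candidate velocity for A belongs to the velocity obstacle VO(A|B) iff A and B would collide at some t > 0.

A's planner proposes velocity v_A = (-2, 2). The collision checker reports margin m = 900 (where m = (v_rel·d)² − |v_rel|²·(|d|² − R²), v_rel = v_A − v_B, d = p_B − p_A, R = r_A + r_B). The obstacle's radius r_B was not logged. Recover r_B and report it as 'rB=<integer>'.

m = 900
d = (-21, 1);  v_rel = (-7, -3),  |v_rel|² = 58
v_rel×d = (-7)·(1) − (-3)·(-21) = -70
since m = R²·58 − (-70)²:  R² = (4900 + 900) / 58 = 100
R = √100 = 10  ⇒  r_B = 10 − 5 = 5

rB=5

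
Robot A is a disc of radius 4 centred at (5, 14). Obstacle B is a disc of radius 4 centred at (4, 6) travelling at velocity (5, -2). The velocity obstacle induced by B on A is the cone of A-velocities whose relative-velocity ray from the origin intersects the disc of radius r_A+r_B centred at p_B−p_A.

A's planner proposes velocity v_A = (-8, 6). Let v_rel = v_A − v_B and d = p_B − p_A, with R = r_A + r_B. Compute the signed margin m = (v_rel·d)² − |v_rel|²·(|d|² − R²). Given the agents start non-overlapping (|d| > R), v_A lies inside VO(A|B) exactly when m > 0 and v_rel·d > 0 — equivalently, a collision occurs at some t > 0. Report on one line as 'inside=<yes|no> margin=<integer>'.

d = (-1, -8),  |d|² = 65;  R = 4+4 = 8,  c = 65−8² = 1
v_rel = (-13, 8),  |v_rel|² = 233;  v_rel·d = (-13)·(-1) + (8)·(-8) = -51
233·t² + 102·t + 1 = 0  ⇒  m = (-51)² − 233·1 = 2368
m = 2368 > 0,  v_rel·d = -51 < 0  ⇒  outside

inside=no margin=2368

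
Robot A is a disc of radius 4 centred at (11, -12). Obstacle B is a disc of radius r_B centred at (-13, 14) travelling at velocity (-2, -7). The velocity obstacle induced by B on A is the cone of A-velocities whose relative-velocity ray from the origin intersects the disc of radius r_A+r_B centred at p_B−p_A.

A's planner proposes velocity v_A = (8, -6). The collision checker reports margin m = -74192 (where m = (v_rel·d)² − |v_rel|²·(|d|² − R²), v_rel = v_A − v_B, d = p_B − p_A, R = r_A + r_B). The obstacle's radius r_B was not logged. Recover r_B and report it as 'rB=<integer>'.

m = -74192
d = (-24, 26);  v_rel = (10, 1),  |v_rel|² = 101
v_rel×d = (10)·(26) − (1)·(-24) = 284
since m = R²·101 − 284²:  R² = (80656 + -74192) / 101 = 64
R = √64 = 8  ⇒  r_B = 8 − 4 = 4

rB=4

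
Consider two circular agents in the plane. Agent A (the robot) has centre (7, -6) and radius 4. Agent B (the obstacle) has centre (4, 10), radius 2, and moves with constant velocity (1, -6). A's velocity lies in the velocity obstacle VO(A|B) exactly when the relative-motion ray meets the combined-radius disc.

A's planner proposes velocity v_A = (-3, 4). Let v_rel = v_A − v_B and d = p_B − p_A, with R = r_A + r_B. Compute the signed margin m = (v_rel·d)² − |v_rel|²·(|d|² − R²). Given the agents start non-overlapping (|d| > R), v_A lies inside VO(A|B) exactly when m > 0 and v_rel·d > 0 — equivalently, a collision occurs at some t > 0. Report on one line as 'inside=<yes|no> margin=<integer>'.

d = (-3, 16),  |d|² = 265;  R = 4+2 = 6,  c = 265−6² = 229
v_rel = (-4, 10),  |v_rel|² = 116;  v_rel·d = (-4)·(-3) + (10)·(16) = 172
116·t² − 344·t + 229 = 0  ⇒  m = 172² − 116·229 = 3020
m = 3020 > 0,  v_rel·d = 172 > 0  ⇒  inside

inside=yes margin=3020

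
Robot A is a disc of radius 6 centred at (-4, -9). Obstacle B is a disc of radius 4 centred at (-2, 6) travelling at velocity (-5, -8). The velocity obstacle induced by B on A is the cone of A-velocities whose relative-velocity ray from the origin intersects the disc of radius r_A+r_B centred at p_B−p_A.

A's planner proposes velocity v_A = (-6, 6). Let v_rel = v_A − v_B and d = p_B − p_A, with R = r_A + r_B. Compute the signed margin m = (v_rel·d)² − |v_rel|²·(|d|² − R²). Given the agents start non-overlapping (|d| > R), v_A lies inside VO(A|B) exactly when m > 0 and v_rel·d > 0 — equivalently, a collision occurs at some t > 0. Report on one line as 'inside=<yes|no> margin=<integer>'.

d = (2, 15),  |d|² = 229;  R = 6+4 = 10,  c = 229−10² = 129
v_rel = (-1, 14),  |v_rel|² = 197;  v_rel·d = (-1)·(2) + (14)·(15) = 208
197·t² − 416·t + 129 = 0  ⇒  m = 208² − 197·129 = 17851
m = 17851 > 0,  v_rel·d = 208 > 0  ⇒  inside

inside=yes margin=17851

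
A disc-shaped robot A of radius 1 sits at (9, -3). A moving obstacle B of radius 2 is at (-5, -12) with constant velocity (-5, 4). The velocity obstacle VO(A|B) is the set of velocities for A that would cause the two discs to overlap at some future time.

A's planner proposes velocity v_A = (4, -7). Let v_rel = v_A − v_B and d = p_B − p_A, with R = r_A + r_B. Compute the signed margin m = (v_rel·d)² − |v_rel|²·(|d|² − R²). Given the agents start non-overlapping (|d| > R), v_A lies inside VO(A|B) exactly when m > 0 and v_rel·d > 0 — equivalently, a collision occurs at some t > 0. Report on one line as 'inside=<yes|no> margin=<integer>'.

d = (-14, -9),  |d|² = 277;  R = 1+2 = 3,  c = 277−3² = 268
v_rel = (9, -11),  |v_rel|² = 202;  v_rel·d = (9)·(-14) + (-11)·(-9) = -27
202·t² + 54·t + 268 = 0  ⇒  m = (-27)² − 202·268 = -53407
m = -53407 < 0,  v_rel·d = -27 < 0  ⇒  outside

inside=no margin=-53407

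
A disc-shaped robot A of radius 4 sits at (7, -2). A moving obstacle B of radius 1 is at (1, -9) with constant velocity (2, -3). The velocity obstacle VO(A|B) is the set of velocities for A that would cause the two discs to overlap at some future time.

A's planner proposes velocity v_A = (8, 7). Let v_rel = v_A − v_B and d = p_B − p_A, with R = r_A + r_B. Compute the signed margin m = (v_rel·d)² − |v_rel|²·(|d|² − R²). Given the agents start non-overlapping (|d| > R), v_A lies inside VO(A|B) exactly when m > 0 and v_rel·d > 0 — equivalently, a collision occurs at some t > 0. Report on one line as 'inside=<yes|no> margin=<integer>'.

d = (-6, -7),  |d|² = 85;  R = 4+1 = 5,  c = 85−5² = 60
v_rel = (6, 10),  |v_rel|² = 136;  v_rel·d = (6)·(-6) + (10)·(-7) = -106
136·t² + 212·t + 60 = 0  ⇒  m = (-106)² − 136·60 = 3076
m = 3076 > 0,  v_rel·d = -106 < 0  ⇒  outside

inside=no margin=3076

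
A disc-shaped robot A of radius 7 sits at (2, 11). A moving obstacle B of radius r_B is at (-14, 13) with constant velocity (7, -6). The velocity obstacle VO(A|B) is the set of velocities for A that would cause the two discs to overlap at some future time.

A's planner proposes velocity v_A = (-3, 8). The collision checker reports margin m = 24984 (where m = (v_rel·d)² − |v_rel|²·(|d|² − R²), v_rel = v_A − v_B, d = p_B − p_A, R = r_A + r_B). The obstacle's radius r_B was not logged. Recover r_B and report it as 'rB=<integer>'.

m = 24984
d = (-16, 2);  v_rel = (-10, 14),  |v_rel|² = 296
v_rel×d = (-10)·(2) − (14)·(-16) = 204
since m = R²·296 − 204²:  R² = (41616 + 24984) / 296 = 225
R = √225 = 15  ⇒  r_B = 15 − 7 = 8

rB=8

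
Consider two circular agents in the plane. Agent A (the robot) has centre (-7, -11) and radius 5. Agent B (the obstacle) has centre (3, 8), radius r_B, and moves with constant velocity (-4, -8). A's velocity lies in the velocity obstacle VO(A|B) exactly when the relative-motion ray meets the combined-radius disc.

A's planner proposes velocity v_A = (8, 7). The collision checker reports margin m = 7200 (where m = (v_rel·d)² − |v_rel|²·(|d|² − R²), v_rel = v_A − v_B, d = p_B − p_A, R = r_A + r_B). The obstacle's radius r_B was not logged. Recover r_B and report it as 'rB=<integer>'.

m = 7200
d = (10, 19);  v_rel = (12, 15),  |v_rel|² = 369
v_rel×d = (12)·(19) − (15)·(10) = 78
since m = R²·369 − 78²:  R² = (6084 + 7200) / 369 = 36
R = √36 = 6  ⇒  r_B = 6 − 5 = 1

rB=1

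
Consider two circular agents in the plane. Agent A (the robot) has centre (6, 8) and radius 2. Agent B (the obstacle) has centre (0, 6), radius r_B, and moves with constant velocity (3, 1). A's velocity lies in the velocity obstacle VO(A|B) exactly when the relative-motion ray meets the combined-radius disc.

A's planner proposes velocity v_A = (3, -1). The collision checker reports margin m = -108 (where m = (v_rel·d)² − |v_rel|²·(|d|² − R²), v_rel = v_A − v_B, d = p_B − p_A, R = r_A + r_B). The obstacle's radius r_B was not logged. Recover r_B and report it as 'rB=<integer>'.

m = -108
d = (-6, -2);  v_rel = (0, -2),  |v_rel|² = 4
v_rel×d = (0)·(-2) − (-2)·(-6) = -12
since m = R²·4 − (-12)²:  R² = (144 + -108) / 4 = 9
R = √9 = 3  ⇒  r_B = 3 − 2 = 1

rB=1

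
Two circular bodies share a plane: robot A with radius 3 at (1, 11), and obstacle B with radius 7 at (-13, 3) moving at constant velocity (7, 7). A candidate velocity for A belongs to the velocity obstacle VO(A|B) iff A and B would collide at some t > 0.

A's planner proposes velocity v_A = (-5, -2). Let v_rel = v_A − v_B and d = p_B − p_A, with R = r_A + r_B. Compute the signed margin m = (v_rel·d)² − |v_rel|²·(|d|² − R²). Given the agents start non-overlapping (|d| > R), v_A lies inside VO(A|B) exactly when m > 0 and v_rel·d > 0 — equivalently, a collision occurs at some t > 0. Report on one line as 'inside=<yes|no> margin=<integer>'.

d = (-14, -8),  |d|² = 260;  R = 3+7 = 10,  c = 260−10² = 160
v_rel = (-12, -9),  |v_rel|² = 225;  v_rel·d = (-12)·(-14) + (-9)·(-8) = 240
225·t² − 480·t + 160 = 0  ⇒  m = 240² − 225·160 = 21600
m = 21600 > 0,  v_rel·d = 240 > 0  ⇒  inside

inside=yes margin=21600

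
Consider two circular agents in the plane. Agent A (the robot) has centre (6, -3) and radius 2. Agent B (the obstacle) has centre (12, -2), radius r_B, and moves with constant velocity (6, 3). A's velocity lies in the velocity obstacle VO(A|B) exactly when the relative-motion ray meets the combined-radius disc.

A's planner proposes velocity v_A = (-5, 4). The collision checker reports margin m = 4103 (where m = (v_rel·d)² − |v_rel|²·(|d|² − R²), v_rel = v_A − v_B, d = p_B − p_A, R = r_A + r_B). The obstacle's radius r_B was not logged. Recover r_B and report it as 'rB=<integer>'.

m = 4103
d = (6, 1);  v_rel = (-11, 1),  |v_rel|² = 122
v_rel×d = (-11)·(1) − (1)·(6) = -17
since m = R²·122 − (-17)²:  R² = (289 + 4103) / 122 = 36
R = √36 = 6  ⇒  r_B = 6 − 2 = 4

rB=4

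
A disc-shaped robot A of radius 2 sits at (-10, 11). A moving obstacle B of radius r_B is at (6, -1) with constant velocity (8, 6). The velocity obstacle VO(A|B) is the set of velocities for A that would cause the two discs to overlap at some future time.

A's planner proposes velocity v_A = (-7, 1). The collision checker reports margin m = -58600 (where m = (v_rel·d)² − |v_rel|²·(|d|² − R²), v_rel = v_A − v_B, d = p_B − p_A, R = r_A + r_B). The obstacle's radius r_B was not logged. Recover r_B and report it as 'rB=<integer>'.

m = -58600
d = (16, -12);  v_rel = (-15, -5),  |v_rel|² = 250
v_rel×d = (-15)·(-12) − (-5)·(16) = 260
since m = R²·250 − 260²:  R² = (67600 + -58600) / 250 = 36
R = √36 = 6  ⇒  r_B = 6 − 2 = 4

rB=4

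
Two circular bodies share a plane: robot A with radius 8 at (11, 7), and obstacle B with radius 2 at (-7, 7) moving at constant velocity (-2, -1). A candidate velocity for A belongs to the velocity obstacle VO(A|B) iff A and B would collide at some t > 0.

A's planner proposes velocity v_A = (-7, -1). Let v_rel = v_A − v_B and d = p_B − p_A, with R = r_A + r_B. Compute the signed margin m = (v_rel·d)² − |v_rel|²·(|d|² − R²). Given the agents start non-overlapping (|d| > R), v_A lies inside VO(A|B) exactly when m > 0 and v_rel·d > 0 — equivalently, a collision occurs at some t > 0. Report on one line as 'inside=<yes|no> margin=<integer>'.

d = (-18, 0),  |d|² = 324;  R = 8+2 = 10,  c = 324−10² = 224
v_rel = (-5, 0),  |v_rel|² = 25;  v_rel·d = (-5)·(-18) + (0)·(0) = 90
25·t² − 180·t + 224 = 0  ⇒  m = 90² − 25·224 = 2500
m = 2500 > 0,  v_rel·d = 90 > 0  ⇒  inside

inside=yes margin=2500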